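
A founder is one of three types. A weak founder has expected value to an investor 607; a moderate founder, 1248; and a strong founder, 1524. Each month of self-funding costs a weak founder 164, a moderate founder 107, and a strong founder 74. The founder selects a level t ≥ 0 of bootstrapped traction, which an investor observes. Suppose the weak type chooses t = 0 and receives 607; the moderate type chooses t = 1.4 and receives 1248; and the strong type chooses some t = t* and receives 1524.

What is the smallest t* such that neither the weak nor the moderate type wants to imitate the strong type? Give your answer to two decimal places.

Weak type (on-path payoff 607) won't mimic when 607 ≥ 1524 − 164·t*, i.e. t* ≥ 5.59.
Moderate type (on-path payoff 1248 − 107×1.4 = 1098.2) won't mimic when 1098.2 ≥ 1524 − 107·t*, i.e. t* ≥ 3.98.
Both must hold, so t* = max(5.59, 3.98) = 5.59. The weak type's constraint binds.

5.59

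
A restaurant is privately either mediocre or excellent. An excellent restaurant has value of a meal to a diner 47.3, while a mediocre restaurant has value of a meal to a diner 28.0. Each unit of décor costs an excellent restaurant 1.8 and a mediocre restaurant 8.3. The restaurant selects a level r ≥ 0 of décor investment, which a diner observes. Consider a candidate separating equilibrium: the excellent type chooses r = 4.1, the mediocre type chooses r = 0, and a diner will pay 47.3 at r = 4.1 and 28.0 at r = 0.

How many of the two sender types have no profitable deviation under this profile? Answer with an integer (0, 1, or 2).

Excellent type: signal → 47.3 − 1.8 × 4.1 = 39.92; deviate to 0 → 28.0. IC holds (39.92 ≥ 28.0).
Mediocre type: stay at 0 → 28.0; mimic → 47.3 − 8.3 × 4.1 = 13.27. IC holds (28.0 ≥ 13.27).
2 of 2 constraints hold, so this is a separating equilibrium.

2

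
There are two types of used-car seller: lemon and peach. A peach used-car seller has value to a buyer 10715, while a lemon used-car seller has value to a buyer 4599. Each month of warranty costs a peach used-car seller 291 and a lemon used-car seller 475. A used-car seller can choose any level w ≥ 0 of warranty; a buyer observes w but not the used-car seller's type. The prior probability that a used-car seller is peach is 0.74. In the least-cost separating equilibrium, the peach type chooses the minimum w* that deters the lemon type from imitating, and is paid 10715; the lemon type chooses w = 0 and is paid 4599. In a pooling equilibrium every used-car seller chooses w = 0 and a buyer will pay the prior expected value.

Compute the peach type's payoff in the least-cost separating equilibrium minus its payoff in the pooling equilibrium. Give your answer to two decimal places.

-2156.69

Least-cost separating signal: w* solves 4599 = 10715 − 475·w*, so w* = (10715 − 4599)/475 ≈ 12.8758.
Peach type's separating payoff: 10715 − 291 × w* = 10715 − 291 × (10715 − 4599)/475 = 10715 − 1779756/475 ≈ 6968.1453.
Pooling payoff: 0.74 × 10715 + 0.26 × 4599 = 9124.84.
Difference: 6968.1453 − 9124.84 = -2156.6947, i.e. -2156.69 to two decimal places.
The peach type would prefer the pooling outcome.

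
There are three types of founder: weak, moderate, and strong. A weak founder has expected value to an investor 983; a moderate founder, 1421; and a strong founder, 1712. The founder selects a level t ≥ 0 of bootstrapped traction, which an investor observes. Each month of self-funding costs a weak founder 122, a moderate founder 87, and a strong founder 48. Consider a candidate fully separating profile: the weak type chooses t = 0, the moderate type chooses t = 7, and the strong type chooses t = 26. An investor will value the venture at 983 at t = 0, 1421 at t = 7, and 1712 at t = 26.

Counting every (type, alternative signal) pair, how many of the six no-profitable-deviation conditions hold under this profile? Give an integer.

Moderate (own payoff 1421 − 87×7 = 812): to t=0 gives 983 → profitable ✗; to t=26 gives 1712 − 87×26 = -550 → no gain ✓.
Weak (own payoff 983): to t=7 gives 1421 − 122×7 = 567 → no gain ✓; to t=26 gives 1712 − 122×26 = -1460 → no gain ✓.
Strong (own payoff 1712 − 48×26 = 464): to t=0 gives 983 → profitable ✗; to t=7 gives 1421 − 48×7 = 1085 → profitable ✗.
3 of the 6 constraints hold; not an equilibrium.

3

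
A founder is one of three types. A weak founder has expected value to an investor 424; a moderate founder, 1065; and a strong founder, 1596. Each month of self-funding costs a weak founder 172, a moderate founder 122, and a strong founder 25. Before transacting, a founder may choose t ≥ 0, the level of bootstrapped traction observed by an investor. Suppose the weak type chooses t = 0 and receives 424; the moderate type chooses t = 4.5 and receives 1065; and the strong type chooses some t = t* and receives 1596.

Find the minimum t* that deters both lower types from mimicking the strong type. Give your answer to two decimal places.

8.85

Moderate type (on-path payoff 1065 − 122×4.5 = 516) won't mimic when 516 ≥ 1596 − 122·t*, i.e. t* ≥ 8.85.
Weak type (on-path payoff 424) won't mimic when 424 ≥ 1596 − 172·t*, i.e. t* ≥ 6.81.
Both must hold, so t* = max(6.81, 8.85) = 8.85. The moderate type's constraint binds.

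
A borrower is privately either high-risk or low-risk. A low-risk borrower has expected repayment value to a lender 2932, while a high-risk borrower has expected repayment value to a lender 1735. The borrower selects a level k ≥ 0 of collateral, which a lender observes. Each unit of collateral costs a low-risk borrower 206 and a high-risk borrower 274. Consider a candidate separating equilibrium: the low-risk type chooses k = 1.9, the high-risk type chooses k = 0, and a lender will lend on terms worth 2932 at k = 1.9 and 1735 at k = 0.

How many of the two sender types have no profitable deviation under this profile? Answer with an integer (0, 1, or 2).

1

High-risk type: stay at 0 → 1735; mimic → 2932 − 274 × 1.9 = 2411.4. IC fails (1735 < 2411.4).
Low-risk type: signal → 2932 − 206 × 1.9 = 2540.6; deviate to 0 → 1735. IC holds (2540.6 ≥ 1735).
1 of 2 constraints hold, so this profile is not an equilibrium.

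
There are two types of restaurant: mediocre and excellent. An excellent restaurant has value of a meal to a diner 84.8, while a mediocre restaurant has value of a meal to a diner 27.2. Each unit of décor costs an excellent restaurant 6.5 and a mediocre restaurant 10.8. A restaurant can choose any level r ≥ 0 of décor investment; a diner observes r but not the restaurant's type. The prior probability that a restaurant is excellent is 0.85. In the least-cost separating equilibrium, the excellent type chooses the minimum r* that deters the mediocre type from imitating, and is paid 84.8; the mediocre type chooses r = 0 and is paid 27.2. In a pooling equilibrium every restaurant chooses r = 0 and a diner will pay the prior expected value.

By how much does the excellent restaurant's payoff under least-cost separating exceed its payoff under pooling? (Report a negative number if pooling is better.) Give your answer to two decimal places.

Least-cost separating signal: r* solves 27.2 = 84.8 − 10.8·r*, so r* = (84.8 − 27.2)/10.8 ≈ 5.3333.
Excellent type's separating payoff: 84.8 − 6.5 × r* = 84.8 − 6.5 × (84.8 − 27.2)/10.8 = 84.8 − 374.4/10.8 ≈ 50.1333.
Pooling payoff: 0.85 × 84.8 + 0.15 × 27.2 = 76.16.
Difference: 50.1333 − 76.16 = -26.0267, i.e. -26.03 to two decimal places.
The excellent type would prefer the pooling outcome.

-26.03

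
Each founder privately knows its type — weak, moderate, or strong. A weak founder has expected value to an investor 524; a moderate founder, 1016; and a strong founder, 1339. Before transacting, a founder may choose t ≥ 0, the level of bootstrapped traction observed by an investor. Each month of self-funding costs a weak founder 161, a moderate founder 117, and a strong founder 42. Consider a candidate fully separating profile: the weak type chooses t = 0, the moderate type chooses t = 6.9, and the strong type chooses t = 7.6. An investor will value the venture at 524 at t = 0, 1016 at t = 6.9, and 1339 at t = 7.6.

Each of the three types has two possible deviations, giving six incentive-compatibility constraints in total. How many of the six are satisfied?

4

Weak (own payoff 524): to t=6.9 gives 1016 − 161×6.9 = -94.9 → no gain ✓; to t=7.6 gives 1339 − 161×7.6 = 115.4 → no gain ✓.
Strong (own payoff 1339 − 42×7.6 = 1019.8): to t=0 gives 524 → no gain ✓; to t=6.9 gives 1016 − 42×6.9 = 726.2 → no gain ✓.
Moderate (own payoff 1016 − 117×6.9 = 208.7): to t=0 gives 524 → profitable ✗; to t=7.6 gives 1339 − 117×7.6 = 449.8 → profitable ✗.
4 of the 6 constraints hold; not an equilibrium.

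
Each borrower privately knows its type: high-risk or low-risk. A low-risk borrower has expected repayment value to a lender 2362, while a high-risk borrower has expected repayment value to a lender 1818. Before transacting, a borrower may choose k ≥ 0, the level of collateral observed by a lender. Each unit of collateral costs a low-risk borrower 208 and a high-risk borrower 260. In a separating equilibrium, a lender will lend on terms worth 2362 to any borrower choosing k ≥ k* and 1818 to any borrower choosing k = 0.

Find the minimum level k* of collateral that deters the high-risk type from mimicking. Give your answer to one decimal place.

A high-risk borrower choosing k = 0 receives 1818.
Imitating at k* instead would pay 2362 at cost 260·k*, netting 2362 − 260·k*.
Indifference: 1818 = 2362 − 260·k*, so k* = (2362 − 1818) / 260 ≈ 2.1.
This is the high-risk type's binding incentive-compatibility constraint; any k ≥ 2.1 sustains separation on that side.

2.1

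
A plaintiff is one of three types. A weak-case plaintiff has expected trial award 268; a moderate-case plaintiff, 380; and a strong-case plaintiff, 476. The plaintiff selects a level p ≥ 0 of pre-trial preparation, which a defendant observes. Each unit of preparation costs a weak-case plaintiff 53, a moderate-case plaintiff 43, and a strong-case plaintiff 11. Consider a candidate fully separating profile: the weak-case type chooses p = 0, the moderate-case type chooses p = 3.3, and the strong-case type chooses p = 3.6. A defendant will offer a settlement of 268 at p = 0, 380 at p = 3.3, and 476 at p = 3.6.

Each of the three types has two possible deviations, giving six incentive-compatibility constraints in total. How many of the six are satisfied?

3

Strong-case (own payoff 476 − 11×3.6 = 436.4): to p=0 gives 268 → no gain ✓; to p=3.3 gives 380 − 11×3.3 = 343.7 → no gain ✓.
Weak-case (own payoff 268): to p=3.3 gives 380 − 53×3.3 = 205.1 → no gain ✓; to p=3.6 gives 476 − 53×3.6 = 285.2 → profitable ✗.
Moderate-case (own payoff 380 − 43×3.3 = 238.1): to p=0 gives 268 → profitable ✗; to p=3.6 gives 476 − 43×3.6 = 321.2 → profitable ✗.
3 of the 6 constraints hold; not an equilibrium.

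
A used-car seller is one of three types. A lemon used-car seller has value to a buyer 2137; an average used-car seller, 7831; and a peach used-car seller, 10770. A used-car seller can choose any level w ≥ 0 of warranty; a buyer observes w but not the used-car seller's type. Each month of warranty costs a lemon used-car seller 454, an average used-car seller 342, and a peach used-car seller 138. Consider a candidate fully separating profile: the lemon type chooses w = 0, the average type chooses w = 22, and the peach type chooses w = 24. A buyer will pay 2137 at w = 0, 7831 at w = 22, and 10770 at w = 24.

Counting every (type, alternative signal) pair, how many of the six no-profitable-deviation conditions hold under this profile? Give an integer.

Lemon (own payoff 2137): to w=22 gives 7831 − 454×22 = -2157 → no gain ✓; to w=24 gives 10770 − 454×24 = -126 → no gain ✓.
Average (own payoff 7831 − 342×22 = 307): to w=0 gives 2137 → profitable ✗; to w=24 gives 10770 − 342×24 = 2562 → profitable ✗.
Peach (own payoff 10770 − 138×24 = 7458): to w=0 gives 2137 → no gain ✓; to w=22 gives 7831 − 138×22 = 4795 → no gain ✓.
4 of the 6 constraints hold; not an equilibrium.

4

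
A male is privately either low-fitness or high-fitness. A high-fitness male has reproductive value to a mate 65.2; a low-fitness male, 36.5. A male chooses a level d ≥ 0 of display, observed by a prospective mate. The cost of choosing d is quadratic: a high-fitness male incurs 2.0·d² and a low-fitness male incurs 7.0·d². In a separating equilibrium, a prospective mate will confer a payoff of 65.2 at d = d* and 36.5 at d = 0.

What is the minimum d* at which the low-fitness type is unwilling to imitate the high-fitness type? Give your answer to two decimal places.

2.02

The low-fitness type at d = 0 receives 36.5; imitating at d* yields 65.2 − 7.0·d*².
Indifference: 36.5 = 65.2 − 7.0·d*², so d*² = (65.2 − 36.5) / 7.0 = 4.1.
d* = √4.1 ≈ 2.02.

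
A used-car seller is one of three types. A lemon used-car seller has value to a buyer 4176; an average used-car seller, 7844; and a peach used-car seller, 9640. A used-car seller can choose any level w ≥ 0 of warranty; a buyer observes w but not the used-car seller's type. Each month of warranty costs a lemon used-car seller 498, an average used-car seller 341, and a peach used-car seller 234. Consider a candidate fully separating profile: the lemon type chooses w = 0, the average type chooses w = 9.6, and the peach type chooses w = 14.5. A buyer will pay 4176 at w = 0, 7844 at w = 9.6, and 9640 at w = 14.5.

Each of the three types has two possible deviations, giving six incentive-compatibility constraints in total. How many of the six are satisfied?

Average (own payoff 7844 − 341×9.6 = 4570.4): to w=0 gives 4176 → no gain ✓; to w=14.5 gives 9640 − 341×14.5 = 4695.5 → profitable ✗.
Peach (own payoff 9640 − 234×14.5 = 6247): to w=0 gives 4176 → no gain ✓; to w=9.6 gives 7844 − 234×9.6 = 5597.6 → no gain ✓.
Lemon (own payoff 4176): to w=9.6 gives 7844 − 498×9.6 = 3063.2 → no gain ✓; to w=14.5 gives 9640 − 498×14.5 = 2419 → no gain ✓.
5 of the 6 constraints hold; not an equilibrium.

5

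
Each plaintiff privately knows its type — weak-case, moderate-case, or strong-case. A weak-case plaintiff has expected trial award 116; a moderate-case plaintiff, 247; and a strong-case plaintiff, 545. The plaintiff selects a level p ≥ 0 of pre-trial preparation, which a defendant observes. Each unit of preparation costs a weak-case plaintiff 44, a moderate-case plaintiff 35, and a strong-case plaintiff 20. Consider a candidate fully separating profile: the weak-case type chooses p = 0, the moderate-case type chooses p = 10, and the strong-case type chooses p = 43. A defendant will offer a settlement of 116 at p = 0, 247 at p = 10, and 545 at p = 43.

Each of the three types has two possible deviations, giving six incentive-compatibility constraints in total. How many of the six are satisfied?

3

Strong-case (own payoff 545 − 20×43 = -315): to p=0 gives 116 → profitable ✗; to p=10 gives 247 − 20×10 = 47 → profitable ✗.
Moderate-case (own payoff 247 − 35×10 = -103): to p=0 gives 116 → profitable ✗; to p=43 gives 545 − 35×43 = -960 → no gain ✓.
Weak-case (own payoff 116): to p=10 gives 247 − 44×10 = -193 → no gain ✓; to p=43 gives 545 − 44×43 = -1347 → no gain ✓.
3 of the 6 constraints hold; not an equilibrium.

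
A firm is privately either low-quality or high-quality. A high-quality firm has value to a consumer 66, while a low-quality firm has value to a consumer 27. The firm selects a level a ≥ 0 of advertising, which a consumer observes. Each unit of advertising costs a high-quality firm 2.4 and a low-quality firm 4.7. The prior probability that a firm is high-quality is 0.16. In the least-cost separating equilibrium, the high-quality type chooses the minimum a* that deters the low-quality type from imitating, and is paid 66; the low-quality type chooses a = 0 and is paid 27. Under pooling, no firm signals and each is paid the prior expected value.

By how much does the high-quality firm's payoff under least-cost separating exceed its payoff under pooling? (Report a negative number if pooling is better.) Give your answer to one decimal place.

12.8

Least-cost separating signal: a* solves 27 = 66 − 4.7·a*, so a* = (66 − 27)/4.7 ≈ 8.2979.
High-quality type's separating payoff: 66 − 2.4 × a* = 66 − 2.4 × (66 − 27)/4.7 = 66 − 93.6/4.7 ≈ 46.085.
Pooling payoff: 0.16 × 66 + 0.84 × 27 = 33.24.
Difference: 46.085 − 33.24 = 12.845, i.e. 12.8 to one decimal place.
The high-quality type prefers to separate.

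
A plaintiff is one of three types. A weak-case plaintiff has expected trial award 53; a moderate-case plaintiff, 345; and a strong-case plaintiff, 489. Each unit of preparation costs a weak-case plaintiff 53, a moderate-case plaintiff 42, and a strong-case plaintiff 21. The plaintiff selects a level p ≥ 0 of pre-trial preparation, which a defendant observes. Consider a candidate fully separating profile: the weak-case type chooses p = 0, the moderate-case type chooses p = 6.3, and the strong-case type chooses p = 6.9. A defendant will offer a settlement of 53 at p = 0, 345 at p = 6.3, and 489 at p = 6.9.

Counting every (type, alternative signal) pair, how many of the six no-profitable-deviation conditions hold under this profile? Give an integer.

4

Strong-case (own payoff 489 − 21×6.9 = 344.1): to p=0 gives 53 → no gain ✓; to p=6.3 gives 345 − 21×6.3 = 212.7 → no gain ✓.
Moderate-case (own payoff 345 − 42×6.3 = 80.4): to p=0 gives 53 → no gain ✓; to p=6.9 gives 489 − 42×6.9 = 199.2 → profitable ✗.
Weak-case (own payoff 53): to p=6.3 gives 345 − 53×6.3 = 11.1 → no gain ✓; to p=6.9 gives 489 − 53×6.9 = 123.3 → profitable ✗.
4 of the 6 constraints hold; not an equilibrium.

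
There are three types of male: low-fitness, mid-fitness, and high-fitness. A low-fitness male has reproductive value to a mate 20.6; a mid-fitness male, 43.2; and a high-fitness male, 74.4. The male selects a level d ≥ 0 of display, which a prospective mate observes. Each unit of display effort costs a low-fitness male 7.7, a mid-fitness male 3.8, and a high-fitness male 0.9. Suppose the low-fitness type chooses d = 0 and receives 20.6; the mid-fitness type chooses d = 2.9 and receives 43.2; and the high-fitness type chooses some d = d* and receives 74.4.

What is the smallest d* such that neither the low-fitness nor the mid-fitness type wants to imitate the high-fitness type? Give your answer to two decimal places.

11.11

Mid-fitness type (on-path payoff 43.2 − 3.8×2.9 = 32.18) won't mimic when 32.18 ≥ 74.4 − 3.8·d*, i.e. d* ≥ 11.11.
Low-fitness type (on-path payoff 20.6) won't mimic when 20.6 ≥ 74.4 − 7.7·d*, i.e. d* ≥ 6.99.
Both must hold, so d* = max(6.99, 11.11) = 11.11. The mid-fitness type's constraint binds.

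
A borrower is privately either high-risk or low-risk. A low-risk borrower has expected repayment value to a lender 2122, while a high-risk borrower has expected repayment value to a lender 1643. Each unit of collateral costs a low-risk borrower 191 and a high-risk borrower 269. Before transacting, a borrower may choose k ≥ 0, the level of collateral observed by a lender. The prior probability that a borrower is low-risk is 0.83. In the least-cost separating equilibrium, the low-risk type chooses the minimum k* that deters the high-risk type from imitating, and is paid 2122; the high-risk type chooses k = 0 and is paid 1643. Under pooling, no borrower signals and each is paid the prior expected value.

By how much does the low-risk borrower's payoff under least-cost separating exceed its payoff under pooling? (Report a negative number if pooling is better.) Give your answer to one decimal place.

-258.7

Least-cost separating signal: k* solves 1643 = 2122 − 269·k*, so k* = (2122 − 1643)/269 ≈ 1.7807.
Low-risk type's separating payoff: 2122 − 191 × k* = 2122 − 191 × (2122 − 1643)/269 = 2122 − 91489/269 ≈ 1781.892.
Pooling payoff: 0.83 × 2122 + 0.17 × 1643 = 2040.57.
Difference: 1781.892 − 2040.57 = -258.678, i.e. -258.7 to one decimal place.
The low-risk type would prefer the pooling outcome.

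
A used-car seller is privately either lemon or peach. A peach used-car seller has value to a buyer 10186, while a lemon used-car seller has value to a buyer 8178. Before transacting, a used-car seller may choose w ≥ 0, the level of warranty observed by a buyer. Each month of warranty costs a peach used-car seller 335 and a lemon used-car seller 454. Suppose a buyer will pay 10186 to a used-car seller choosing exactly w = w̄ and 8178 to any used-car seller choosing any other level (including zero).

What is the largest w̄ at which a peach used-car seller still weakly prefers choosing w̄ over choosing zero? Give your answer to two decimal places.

5.99

Choosing w̄ yields the peach type 10186 − 335·w̄; choosing zero yields 8178.
The peach type is indifferent at 10186 − 335·w̄ = 8178, i.e. w̄ = (10186 − 8178) / 335 ≈ 5.99.
For any w̄ above 5.99 the peach type would rather pool at zero, so separation collapses.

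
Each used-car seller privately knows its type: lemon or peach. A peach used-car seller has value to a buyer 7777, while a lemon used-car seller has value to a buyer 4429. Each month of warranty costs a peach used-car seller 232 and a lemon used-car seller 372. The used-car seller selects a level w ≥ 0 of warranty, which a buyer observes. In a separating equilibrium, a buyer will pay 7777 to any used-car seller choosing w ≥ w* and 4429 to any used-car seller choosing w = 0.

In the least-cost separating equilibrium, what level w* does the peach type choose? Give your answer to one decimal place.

A lemon used-car seller choosing w = 0 receives 4429.
Imitating at w* instead would pay 7777 at cost 372·w*, netting 7777 − 372·w*.
Indifference: 4429 = 7777 − 372·w*, so w* = (7777 − 4429) / 372 = 9.0.
At w* the lemon type's incentive constraint just binds; the peach type strictly prefers w* since its per-unit cost is lower.

9.0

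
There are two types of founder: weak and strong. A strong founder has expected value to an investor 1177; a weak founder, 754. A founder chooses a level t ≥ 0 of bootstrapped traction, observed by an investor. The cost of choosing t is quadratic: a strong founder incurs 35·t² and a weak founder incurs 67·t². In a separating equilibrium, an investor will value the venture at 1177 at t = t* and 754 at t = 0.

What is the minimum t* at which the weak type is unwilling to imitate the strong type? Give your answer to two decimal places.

The weak type at t = 0 receives 754; imitating at t* yields 1177 − 67·t*².
Indifference: 754 = 1177 − 67·t*², so t*² = (1177 − 754) / 67 ≈ 6.3134.
t* = √6.3134 ≈ 2.51.

2.51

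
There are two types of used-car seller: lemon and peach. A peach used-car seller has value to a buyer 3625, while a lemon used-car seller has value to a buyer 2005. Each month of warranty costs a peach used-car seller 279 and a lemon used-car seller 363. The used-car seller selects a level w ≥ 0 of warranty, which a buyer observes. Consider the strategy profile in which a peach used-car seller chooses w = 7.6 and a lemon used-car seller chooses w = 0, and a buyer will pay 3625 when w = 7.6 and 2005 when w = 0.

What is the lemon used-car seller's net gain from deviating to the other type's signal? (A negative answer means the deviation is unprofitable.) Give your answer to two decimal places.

-1138.80

Playing w = 0 the lemon used-car seller receives 2005.
Deviating to w = 7.6 brings payment 3625 at cost 363 × 7.6 = 2758.8, netting 866.2.
Gain from deviating: 866.2 − 2005 = -1138.80.
The gain is negative, so the lemon type's incentive-compatibility constraint is satisfied.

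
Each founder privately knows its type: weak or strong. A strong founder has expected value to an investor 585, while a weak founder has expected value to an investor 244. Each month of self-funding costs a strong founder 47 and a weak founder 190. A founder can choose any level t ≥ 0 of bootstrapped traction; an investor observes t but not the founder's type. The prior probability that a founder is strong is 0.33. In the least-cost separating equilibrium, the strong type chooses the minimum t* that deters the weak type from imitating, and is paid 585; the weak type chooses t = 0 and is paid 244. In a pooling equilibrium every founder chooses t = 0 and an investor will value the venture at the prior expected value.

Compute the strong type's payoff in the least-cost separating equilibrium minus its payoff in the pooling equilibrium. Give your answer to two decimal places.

144.12

Least-cost separating signal: t* solves 244 = 585 − 190·t*, so t* = (585 − 244)/190 ≈ 1.7947.
Strong type's separating payoff: 585 − 47 × t* = 585 − 47 × (585 − 244)/190 = 585 − 16027/190 ≈ 500.6474.
Pooling payoff: 0.33 × 585 + 0.67 × 244 = 356.53.
Difference: 500.6474 − 356.53 = 144.1174, i.e. 144.12 to two decimal places.
The strong type prefers to separate.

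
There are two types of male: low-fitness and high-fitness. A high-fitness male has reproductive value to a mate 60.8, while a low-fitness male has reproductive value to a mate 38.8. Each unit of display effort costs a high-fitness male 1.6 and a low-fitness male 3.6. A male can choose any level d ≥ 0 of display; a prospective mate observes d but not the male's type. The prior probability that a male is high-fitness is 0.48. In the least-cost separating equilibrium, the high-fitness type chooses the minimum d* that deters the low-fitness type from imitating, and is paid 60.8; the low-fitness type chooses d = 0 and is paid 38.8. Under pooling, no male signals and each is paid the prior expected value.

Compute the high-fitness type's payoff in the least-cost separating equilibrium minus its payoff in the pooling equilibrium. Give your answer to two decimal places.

Least-cost separating signal: d* solves 38.8 = 60.8 − 3.6·d*, so d* = (60.8 − 38.8)/3.6 ≈ 6.1111.
High-fitness type's separating payoff: 60.8 − 1.6 × d* = 60.8 − 1.6 × (60.8 − 38.8)/3.6 = 60.8 − 35.2/3.6 ≈ 51.0222.
Pooling payoff: 0.48 × 60.8 + 0.52 × 38.8 = 49.36.
Difference: 51.0222 − 49.36 = 1.6622, i.e. 1.66 to two decimal places.
The high-fitness type prefers to separate.

1.66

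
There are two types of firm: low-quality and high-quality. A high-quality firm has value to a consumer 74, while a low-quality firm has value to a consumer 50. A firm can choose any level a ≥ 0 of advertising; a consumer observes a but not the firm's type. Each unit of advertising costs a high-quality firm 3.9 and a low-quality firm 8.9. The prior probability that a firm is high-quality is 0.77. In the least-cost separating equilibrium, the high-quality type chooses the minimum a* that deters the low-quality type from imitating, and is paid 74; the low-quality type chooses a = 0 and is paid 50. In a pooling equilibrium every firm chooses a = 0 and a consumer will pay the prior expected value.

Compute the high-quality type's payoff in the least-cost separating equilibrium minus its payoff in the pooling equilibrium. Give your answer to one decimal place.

-5.0

Least-cost separating signal: a* solves 50 = 74 − 8.9·a*, so a* = (74 − 50)/8.9 ≈ 2.6966.
High-quality type's separating payoff: 74 − 3.9 × a* = 74 − 3.9 × (74 − 50)/8.9 = 74 − 93.6/8.9 ≈ 63.483.
Pooling payoff: 0.77 × 74 + 0.23 × 50 = 68.48.
Difference: 63.483 − 68.48 = -4.997, i.e. -5.0 to one decimal place.
The high-quality type would prefer the pooling outcome.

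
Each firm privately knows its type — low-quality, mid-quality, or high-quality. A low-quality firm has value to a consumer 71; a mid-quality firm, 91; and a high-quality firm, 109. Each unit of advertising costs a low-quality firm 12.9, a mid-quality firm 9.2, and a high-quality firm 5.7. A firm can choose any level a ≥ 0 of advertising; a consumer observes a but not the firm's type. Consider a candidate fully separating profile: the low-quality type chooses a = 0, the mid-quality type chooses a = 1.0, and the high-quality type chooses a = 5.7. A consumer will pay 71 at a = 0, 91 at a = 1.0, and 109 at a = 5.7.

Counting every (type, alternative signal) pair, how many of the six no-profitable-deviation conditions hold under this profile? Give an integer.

Low-quality (own payoff 71): to a=1.0 gives 91 − 12.9×1.0 = 78.1 → profitable ✗; to a=5.7 gives 109 − 12.9×5.7 = 35.47 → no gain ✓.
High-quality (own payoff 109 − 5.7×5.7 = 76.51): to a=0 gives 71 → no gain ✓; to a=1.0 gives 91 − 5.7×1.0 = 85.3 → profitable ✗.
Mid-quality (own payoff 91 − 9.2×1.0 = 81.8): to a=0 gives 71 → no gain ✓; to a=5.7 gives 109 − 9.2×5.7 = 56.56 → no gain ✓.
4 of the 6 constraints hold; not an equilibrium.

4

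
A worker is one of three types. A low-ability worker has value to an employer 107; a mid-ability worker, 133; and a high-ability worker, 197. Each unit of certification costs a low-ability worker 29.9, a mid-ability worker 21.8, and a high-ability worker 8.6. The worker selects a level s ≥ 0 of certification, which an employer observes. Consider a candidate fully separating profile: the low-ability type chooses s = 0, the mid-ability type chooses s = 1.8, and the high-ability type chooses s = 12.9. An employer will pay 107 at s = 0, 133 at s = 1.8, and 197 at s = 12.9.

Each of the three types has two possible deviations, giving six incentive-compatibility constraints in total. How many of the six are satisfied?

3

Low-ability (own payoff 107): to s=1.8 gives 133 − 29.9×1.8 = 79.18 → no gain ✓; to s=12.9 gives 197 − 29.9×12.9 = -188.71 → no gain ✓.
High-ability (own payoff 197 − 8.6×12.9 = 86.06): to s=0 gives 107 → profitable ✗; to s=1.8 gives 133 − 8.6×1.8 = 117.52 → profitable ✗.
Mid-ability (own payoff 133 − 21.8×1.8 = 93.76): to s=0 gives 107 → profitable ✗; to s=12.9 gives 197 − 21.8×12.9 = -84.22 → no gain ✓.
3 of the 6 constraints hold; not an equilibrium.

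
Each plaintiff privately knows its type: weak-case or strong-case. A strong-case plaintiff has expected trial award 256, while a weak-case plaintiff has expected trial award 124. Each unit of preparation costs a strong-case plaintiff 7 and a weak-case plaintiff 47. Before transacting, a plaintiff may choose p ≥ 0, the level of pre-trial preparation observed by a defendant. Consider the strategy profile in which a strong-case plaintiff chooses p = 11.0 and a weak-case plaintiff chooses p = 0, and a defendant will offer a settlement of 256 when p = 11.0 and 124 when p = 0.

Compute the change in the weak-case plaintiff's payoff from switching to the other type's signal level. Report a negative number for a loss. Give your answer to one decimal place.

-385.0

Playing p = 0 the weak-case plaintiff receives 124.
Deviating to p = 11.0 brings payment 256 at cost 47 × 11.0 = 517, netting -261.
Gain from deviating: -261 − 124 = -385.0.
The gain is negative, so the weak-case type's incentive-compatibility constraint is satisfied.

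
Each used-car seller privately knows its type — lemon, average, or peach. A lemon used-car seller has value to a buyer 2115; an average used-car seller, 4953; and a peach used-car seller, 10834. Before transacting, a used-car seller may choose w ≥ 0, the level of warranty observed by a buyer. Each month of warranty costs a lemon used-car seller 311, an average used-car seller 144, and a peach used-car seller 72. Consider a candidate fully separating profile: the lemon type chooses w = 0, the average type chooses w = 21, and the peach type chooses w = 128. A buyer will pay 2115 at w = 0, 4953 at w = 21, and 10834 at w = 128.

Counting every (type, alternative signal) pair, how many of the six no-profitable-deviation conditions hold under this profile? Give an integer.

3

Peach (own payoff 10834 − 72×128 = 1618): to w=0 gives 2115 → profitable ✗; to w=21 gives 4953 − 72×21 = 3441 → profitable ✗.
Lemon (own payoff 2115): to w=21 gives 4953 − 311×21 = -1578 → no gain ✓; to w=128 gives 10834 − 311×128 = -28974 → no gain ✓.
Average (own payoff 4953 − 144×21 = 1929): to w=0 gives 2115 → profitable ✗; to w=128 gives 10834 − 144×128 = -7598 → no gain ✓.
3 of the 6 constraints hold; not an equilibrium.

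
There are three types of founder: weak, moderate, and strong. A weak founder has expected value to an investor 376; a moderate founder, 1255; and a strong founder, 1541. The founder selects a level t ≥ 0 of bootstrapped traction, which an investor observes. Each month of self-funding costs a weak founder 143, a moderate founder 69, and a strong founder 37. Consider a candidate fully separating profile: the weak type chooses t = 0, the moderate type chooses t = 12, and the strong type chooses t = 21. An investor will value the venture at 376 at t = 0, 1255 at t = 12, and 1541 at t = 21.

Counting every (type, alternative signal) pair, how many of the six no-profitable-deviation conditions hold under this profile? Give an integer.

Moderate (own payoff 1255 − 69×12 = 427): to t=0 gives 376 → no gain ✓; to t=21 gives 1541 − 69×21 = 92 → no gain ✓.
Weak (own payoff 376): to t=12 gives 1255 − 143×12 = -461 → no gain ✓; to t=21 gives 1541 − 143×21 = -1462 → no gain ✓.
Strong (own payoff 1541 − 37×21 = 764): to t=0 gives 376 → no gain ✓; to t=12 gives 1255 − 37×12 = 811 → profitable ✗.
5 of the 6 constraints hold; not an equilibrium.

5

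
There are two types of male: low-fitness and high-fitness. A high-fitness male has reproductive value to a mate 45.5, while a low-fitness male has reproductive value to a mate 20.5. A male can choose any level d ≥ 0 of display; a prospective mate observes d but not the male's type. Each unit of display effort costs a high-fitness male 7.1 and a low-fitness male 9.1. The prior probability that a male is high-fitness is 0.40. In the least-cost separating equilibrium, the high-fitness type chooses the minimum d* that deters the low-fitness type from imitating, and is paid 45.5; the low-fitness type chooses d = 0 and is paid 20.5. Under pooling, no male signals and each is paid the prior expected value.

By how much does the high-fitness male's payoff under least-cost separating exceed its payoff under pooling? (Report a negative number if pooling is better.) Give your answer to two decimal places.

Least-cost separating signal: d* solves 20.5 = 45.5 − 9.1·d*, so d* = (45.5 − 20.5)/9.1 ≈ 2.7473.
High-fitness type's separating payoff: 45.5 − 7.1 × d* = 45.5 − 7.1 × (45.5 − 20.5)/9.1 = 45.5 − 177.5/9.1 ≈ 25.9945.
Pooling payoff: 0.40 × 45.5 + 0.60 × 20.5 = 30.5.
Difference: 25.9945 − 30.5 = -4.5055, i.e. -4.51 to two decimal places.
The high-fitness type would prefer the pooling outcome.

-4.51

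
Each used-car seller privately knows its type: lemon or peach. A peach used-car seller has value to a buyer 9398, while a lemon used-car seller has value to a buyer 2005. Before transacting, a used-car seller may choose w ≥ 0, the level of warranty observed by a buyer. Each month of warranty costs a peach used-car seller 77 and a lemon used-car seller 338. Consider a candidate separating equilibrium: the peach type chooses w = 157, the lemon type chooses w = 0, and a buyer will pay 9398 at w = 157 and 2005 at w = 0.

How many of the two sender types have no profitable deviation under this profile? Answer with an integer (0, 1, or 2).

1

Lemon type: stay at 0 → 2005; mimic → 9398 − 338 × 157 = -43668. IC holds (2005 ≥ -43668).
Peach type: signal → 9398 − 77 × 157 = -2691; deviate to 0 → 2005. IC fails (-2691 < 2005).
1 of 2 constraints hold, so this profile is not an equilibrium.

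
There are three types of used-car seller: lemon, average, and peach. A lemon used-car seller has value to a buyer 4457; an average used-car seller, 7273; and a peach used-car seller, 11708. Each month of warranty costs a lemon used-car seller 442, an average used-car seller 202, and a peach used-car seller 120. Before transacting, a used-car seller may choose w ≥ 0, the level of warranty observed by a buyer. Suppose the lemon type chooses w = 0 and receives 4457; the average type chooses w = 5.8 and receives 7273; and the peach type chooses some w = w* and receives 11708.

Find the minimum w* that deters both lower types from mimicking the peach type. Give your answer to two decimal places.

27.76

Lemon type (on-path payoff 4457) won't mimic when 4457 ≥ 11708 − 442·w*, i.e. w* ≥ 16.40.
Average type (on-path payoff 7273 − 202×5.8 = 6101.4) won't mimic when 6101.4 ≥ 11708 − 202·w*, i.e. w* ≥ 27.76.
Both must hold, so w* = max(16.40, 27.76) = 27.76. The average type's constraint binds.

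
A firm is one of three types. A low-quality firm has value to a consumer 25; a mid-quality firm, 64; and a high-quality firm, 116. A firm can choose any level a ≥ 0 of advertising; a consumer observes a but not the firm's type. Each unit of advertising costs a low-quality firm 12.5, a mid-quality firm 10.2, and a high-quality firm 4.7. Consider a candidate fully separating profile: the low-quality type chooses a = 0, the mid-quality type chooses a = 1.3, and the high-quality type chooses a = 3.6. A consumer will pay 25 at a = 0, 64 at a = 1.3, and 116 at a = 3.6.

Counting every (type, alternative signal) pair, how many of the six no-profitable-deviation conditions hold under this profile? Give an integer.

Low-quality (own payoff 25): to a=1.3 gives 64 − 12.5×1.3 = 47.75 → profitable ✗; to a=3.6 gives 116 − 12.5×3.6 = 71 → profitable ✗.
High-quality (own payoff 116 − 4.7×3.6 = 99.08): to a=0 gives 25 → no gain ✓; to a=1.3 gives 64 − 4.7×1.3 = 57.89 → no gain ✓.
Mid-quality (own payoff 64 − 10.2×1.3 = 50.74): to a=0 gives 25 → no gain ✓; to a=3.6 gives 116 − 10.2×3.6 = 79.28 → profitable ✗.
3 of the 6 constraints hold; not an equilibrium.

3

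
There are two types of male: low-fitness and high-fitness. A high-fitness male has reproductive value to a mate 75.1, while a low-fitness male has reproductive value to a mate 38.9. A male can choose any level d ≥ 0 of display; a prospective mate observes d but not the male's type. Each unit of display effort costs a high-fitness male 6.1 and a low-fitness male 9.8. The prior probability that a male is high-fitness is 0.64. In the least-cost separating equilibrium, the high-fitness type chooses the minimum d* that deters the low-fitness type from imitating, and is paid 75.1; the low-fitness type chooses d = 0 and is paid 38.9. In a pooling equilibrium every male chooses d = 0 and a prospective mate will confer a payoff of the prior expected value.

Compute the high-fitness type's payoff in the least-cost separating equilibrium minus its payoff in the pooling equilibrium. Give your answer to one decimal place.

Least-cost separating signal: d* solves 38.9 = 75.1 − 9.8·d*, so d* = (75.1 − 38.9)/9.8 ≈ 3.6939.
High-fitness type's separating payoff: 75.1 − 6.1 × d* = 75.1 − 6.1 × (75.1 − 38.9)/9.8 = 75.1 − 220.82/9.8 ≈ 52.567.
Pooling payoff: 0.64 × 75.1 + 0.36 × 38.9 = 62.068.
Difference: 52.567 − 62.068 = -9.501, i.e. -9.5 to one decimal place.
The high-fitness type would prefer the pooling outcome.

-9.5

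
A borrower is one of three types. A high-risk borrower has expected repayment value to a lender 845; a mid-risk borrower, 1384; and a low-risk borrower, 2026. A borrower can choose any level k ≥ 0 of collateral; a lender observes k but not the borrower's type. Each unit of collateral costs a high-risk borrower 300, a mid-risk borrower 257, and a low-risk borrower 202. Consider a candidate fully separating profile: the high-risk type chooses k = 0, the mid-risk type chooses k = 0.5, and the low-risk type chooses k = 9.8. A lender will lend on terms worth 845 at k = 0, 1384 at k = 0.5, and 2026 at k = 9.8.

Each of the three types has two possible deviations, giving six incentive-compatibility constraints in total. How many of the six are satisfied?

Low-risk (own payoff 2026 − 202×9.8 = 46.4): to k=0 gives 845 → profitable ✗; to k=0.5 gives 1384 − 202×0.5 = 1283 → profitable ✗.
High-risk (own payoff 845): to k=0.5 gives 1384 − 300×0.5 = 1234 → profitable ✗; to k=9.8 gives 2026 − 300×9.8 = -914 → no gain ✓.
Mid-risk (own payoff 1384 − 257×0.5 = 1255.5): to k=0 gives 845 → no gain ✓; to k=9.8 gives 2026 − 257×9.8 = -492.6 → no gain ✓.
3 of the 6 constraints hold; not an equilibrium.

3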